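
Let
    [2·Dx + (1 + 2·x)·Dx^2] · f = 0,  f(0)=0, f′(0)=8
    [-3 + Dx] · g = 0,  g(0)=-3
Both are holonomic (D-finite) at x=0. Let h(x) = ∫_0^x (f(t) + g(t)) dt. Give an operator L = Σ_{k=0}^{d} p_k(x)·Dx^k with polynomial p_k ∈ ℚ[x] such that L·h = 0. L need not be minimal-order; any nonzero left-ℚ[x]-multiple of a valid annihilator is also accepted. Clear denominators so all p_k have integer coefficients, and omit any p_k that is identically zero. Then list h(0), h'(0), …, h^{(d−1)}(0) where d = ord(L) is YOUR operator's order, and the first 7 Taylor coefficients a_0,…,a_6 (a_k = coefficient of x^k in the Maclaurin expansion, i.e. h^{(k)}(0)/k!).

L = (-42 - 36·x)·Dx^2 + (-1 - 36·x - 36·x^2)·Dx^3 + (5 + 16·x + 12·x^2)·Dx^4  (order 4).
h: a_k = 0, -3, -1/2, -43/6, -17/24, -209/40, 781/240, …
ICs: h(0) = 0, h′(0) = -3, h′′(0) = -1, h′′′(0) = -43.

f: a_k = 0, 8, -8, 32/3, -16, 128/5, -128/3, …
g: a_k = -3, -9, -27/2, -27/2, -81/8, -243/40, -243/80, …
h₀=f+g: left-lcm gives L₀, ord ≤ 3.
∫: right-multiply L₀ by Dx.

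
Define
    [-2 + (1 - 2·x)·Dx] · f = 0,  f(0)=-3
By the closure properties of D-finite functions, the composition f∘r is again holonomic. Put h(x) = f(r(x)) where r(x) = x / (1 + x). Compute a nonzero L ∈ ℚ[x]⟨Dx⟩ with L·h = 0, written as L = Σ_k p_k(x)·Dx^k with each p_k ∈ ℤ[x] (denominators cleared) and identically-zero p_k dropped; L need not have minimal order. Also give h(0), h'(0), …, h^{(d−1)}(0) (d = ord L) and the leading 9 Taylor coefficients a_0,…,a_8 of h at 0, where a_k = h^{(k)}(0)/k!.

L = 2 + (-1 + x^2)·Dx  (order 1).
h: a_k = -3, -6, -6, -6, -6, -6, -6, -6, -6, …
ICs: h(0) = -3.

f: a_k = -3, -6, -12, -24, -48, -96, -192, -384, -768, …
Change of var in L_f (x↦r) gives L₀.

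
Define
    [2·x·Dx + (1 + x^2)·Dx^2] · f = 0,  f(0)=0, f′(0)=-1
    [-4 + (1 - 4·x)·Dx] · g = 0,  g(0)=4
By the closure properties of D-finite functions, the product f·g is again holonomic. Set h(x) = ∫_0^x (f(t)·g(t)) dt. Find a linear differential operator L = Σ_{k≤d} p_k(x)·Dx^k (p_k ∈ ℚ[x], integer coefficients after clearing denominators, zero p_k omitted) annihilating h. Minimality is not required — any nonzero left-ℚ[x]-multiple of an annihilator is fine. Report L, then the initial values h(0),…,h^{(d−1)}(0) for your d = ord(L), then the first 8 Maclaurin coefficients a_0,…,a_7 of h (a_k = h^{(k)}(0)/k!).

L = 8·x·Dx + (8 - 2·x + 16·x^2)·Dx^2 + (-1 + 4·x - x^2 + 4·x^3)·Dx^3  (order 3).
h: a_k = 0, 0, -2, -16/3, -47/3, -752/15, -7526/45, -60208/105, …
ICs: h(0) = 0, h′(0) = 0, h′′(0) = -4.

f: a_k = 0, -1, 0, 1/3, 0, -1/5, 0, 1/7, …
g: a_k = 4, 16, 64, 256, 1024, 4096, 16384, 65536, …
Sym-product of L_f,L_g gives L₀ (≤ ord 2).
h=∫₀ˣh₀: take L = L₀·Dx.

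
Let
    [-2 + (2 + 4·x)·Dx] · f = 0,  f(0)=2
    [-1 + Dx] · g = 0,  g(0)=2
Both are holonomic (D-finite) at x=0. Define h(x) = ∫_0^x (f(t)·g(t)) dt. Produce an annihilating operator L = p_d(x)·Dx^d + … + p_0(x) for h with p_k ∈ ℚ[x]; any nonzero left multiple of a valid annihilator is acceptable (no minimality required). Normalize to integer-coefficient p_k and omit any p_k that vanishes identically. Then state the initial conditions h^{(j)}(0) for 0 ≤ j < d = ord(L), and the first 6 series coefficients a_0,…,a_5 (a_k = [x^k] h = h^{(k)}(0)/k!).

f: a_k = 2, 2, -1, 1, -5/4, 7/4, …
g: a_k = 2, 2, 1, 1/3, 1/12, 1/60, …
Product ⇒ symmetric product L₀, ord ≤ 1.
Integrate: L := L₀·Dx.
L = (-2 - 2·x)·Dx + (1 + 2·x)·Dx^2  (order 2).
h: a_k = 0, 4, 4, 4/3, 2/3, -2/15, …
ICs: h(0) = 0, h′(0) = 4.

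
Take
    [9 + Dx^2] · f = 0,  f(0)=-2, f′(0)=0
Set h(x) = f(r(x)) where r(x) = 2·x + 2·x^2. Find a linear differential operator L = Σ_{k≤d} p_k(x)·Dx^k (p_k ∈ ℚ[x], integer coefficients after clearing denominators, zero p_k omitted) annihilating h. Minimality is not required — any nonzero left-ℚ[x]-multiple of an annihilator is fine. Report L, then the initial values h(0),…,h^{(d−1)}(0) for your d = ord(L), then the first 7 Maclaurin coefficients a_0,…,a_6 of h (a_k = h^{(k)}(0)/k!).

L = (36 + 216·x + 432·x^2 + 288·x^3) - 2·Dx + (1 + 2·x)·Dx^2  (order 2).
h: a_k = -2, 0, 36, 72, -72, -432, -2592/5, …
ICs: h(0) = -2, h′(0) = 0.

f: a_k = -2, 0, 9, 0, -27/4, 0, 81/40, …
h₀=f(r): pull back L_f along r ⇒ L₀.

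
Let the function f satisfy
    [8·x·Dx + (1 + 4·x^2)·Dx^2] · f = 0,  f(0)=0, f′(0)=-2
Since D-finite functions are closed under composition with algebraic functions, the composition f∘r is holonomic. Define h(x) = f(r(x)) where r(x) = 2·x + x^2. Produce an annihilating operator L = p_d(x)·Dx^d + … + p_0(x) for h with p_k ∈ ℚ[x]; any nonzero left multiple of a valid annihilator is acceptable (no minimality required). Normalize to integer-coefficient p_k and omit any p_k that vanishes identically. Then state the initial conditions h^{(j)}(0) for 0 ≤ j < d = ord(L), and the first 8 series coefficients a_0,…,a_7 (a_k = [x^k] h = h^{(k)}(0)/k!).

f: a_k = 0, -2, 0, 8/3, 0, -32/5, 0, 128/7, …
h₀=f(r): pull back L_f along r ⇒ L₀.
L = (-1 + 32·x + 64·x^2 + 48·x^3 + 12·x^4)·Dx + (1 + x + 16·x^2 + 32·x^3 + 20·x^4 + 4·x^5)·Dx^2  (order 2).
h: a_k = 0, -4, -2, 64/3, 32, -944/5, -1528/3, 12800/7, …
ICs: h(0) = 0, h′(0) = -4.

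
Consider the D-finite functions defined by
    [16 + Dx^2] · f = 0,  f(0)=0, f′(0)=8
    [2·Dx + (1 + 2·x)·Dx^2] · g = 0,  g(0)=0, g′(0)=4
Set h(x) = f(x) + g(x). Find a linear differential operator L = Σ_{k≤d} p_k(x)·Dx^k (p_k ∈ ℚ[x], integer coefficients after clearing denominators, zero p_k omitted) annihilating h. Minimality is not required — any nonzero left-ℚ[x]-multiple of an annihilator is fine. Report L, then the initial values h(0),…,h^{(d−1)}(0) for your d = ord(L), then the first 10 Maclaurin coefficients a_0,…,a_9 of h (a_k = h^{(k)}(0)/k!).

f: a_k = 0, 8, 0, -64/3, 0, 256/15, 0, -2048/315, 0, 4096/2835, …
g: a_k = 0, 4, -4, 16/3, -8, 64/5, -64/3, 256/7, -64, 1024/9, …
L₀ := lclm(L_f,L_g); ord L₀ ≤ 2+2.
L = (160 + 256·x + 256·x^2)·Dx + (48 + 224·x + 384·x^2 + 256·x^3)·Dx^2 + (10 + 16·x + 16·x^2)·Dx^3 + (3 + 14·x + 24·x^2 + 16·x^3)·Dx^4  (order 4).
h: a_k = 0, 12, -4, -16, -8, 448/15, -64/3, 9472/315, -64, 326656/2835, …
ICs: h(0) = 0, h′(0) = 12, h′′(0) = -8, h′′′(0) = -96.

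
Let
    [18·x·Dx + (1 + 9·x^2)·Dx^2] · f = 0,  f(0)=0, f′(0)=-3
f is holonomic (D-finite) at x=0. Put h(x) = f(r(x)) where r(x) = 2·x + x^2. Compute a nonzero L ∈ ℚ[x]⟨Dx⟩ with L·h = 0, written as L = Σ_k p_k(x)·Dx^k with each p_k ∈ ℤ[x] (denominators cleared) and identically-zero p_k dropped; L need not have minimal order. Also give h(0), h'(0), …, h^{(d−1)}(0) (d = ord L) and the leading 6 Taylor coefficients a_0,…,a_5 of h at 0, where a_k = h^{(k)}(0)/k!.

L = (-1 + 72·x + 144·x^2 + 108·x^3 + 27·x^4)·Dx + (1 + x + 36·x^2 + 72·x^3 + 45·x^4 + 9·x^5)·Dx^2  (order 2).
h: a_k = 0, -6, -3, 72, 108, -7506/5, …
ICs: h(0) = 0, h′(0) = -6.

f: a_k = 0, -3, 0, 9, 0, -243/5, …
Substitute x→r, Dx→(1/r')Dx; clear ⇒ L₀.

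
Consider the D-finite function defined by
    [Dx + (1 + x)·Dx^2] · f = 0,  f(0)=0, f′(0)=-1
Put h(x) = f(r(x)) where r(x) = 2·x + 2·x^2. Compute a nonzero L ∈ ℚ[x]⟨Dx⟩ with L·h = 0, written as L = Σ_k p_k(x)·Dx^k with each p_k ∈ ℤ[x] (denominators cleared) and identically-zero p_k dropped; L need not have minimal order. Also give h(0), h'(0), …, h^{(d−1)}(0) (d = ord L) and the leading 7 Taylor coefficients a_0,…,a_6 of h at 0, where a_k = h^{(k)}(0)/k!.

L = (4·x + 4·x^2)·Dx + (1 + 4·x + 6·x^2 + 4·x^3)·Dx^2  (order 2).
h: a_k = 0, -2, 0, 4/3, -2, 8/5, 0, …
ICs: h(0) = 0, h′(0) = -2.

f: a_k = 0, -1, 1/2, -1/3, 1/4, -1/5, 1/6, …
f∘r: x↦r, Dx↦Dx/r' in L_f ⇒ L₀.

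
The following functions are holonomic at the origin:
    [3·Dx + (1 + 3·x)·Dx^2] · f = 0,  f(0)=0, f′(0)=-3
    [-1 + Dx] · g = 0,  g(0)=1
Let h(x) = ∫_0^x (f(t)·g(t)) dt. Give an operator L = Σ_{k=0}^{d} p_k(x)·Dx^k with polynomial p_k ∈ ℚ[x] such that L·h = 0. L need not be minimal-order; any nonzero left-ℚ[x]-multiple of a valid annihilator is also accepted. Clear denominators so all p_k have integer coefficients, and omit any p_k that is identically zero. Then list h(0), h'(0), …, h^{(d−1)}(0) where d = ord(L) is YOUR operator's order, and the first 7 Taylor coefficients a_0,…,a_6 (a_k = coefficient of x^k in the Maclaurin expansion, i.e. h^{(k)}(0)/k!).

f: a_k = 0, -3, 9/2, -9, 81/4, -243/5, 243/2, …
g: a_k = 1, 1, 1/2, 1/6, 1/24, 1/120, 1/720, …
L₀ := L_f ⊗_s L_g (sym. prod.), ord ≤ 2.
h=∫₀ˣh₀: take L = L₀·Dx.
L = (-2 + 3·x)·Dx + (1 - 6·x)·Dx^2 + (1 + 3·x)·Dx^3  (order 3).
h: a_k = 0, 0, -3/2, 1/2, -3/2, 13/5, -1289/240, …
ICs: h(0) = 0, h′(0) = 0, h′′(0) = -3.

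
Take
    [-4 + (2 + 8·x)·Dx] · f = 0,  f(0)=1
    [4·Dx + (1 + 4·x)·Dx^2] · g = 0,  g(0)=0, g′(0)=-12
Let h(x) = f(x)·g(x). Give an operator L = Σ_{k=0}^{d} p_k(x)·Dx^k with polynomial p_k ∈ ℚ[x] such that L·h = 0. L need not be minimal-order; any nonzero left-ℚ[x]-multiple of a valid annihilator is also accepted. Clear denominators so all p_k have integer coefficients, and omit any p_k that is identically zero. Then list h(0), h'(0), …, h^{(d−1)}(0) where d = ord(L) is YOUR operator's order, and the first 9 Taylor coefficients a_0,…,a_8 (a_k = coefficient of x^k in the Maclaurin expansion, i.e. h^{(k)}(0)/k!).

f: a_k = 1, 2, -2, 4, -10, 28, -84, 264, -858, …
g: a_k = 0, -12, 24, -64, 192, -3072/5, 2048, -49152/7, 24576, …
Product ⇒ symmetric product L₀, ord ≤ 2.
L = 4 + (1 + 8·x + 16·x^2)·Dx^2  (order 2).
h: a_k = 0, -12, 0, 8, -32, 568/5, -1984/5, 48688/35, -172096/35, …
ICs: h(0) = 0, h′(0) = -12.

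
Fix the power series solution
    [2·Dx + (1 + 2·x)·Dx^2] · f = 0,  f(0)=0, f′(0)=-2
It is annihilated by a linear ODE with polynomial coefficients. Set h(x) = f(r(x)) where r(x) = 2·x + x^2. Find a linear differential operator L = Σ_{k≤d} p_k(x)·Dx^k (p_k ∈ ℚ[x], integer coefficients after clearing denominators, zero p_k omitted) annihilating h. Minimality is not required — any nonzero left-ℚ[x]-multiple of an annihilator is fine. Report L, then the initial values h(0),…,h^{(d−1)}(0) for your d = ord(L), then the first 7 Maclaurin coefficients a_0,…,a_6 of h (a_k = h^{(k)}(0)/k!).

L = (3 + 4·x + 2·x^2)·Dx + (1 + 5·x + 6·x^2 + 2·x^3)·Dx^2  (order 2).
h: a_k = 0, -4, 6, -40/3, 34, -464/5, 264, …
ICs: h(0) = 0, h′(0) = -4.

f: a_k = 0, -2, 2, -8/3, 4, -32/5, 32/3, …
Substitute x→r, Dx→(1/r')Dx; clear ⇒ L₀.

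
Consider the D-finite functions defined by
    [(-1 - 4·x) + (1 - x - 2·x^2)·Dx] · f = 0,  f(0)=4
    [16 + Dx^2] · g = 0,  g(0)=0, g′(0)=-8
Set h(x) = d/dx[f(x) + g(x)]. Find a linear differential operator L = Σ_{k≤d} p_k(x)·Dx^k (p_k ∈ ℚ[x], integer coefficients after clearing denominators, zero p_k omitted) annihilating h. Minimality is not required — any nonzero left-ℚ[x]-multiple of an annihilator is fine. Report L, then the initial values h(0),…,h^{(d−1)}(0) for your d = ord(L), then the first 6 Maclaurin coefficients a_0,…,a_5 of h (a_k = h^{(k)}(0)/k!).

L = (2880 + 9600·x + 20736·x^2 + 7680·x^3 + 15360·x^4 + 18432·x^5 + 12288·x^6) + (-368 - 1040·x + 2400·x^2 + 2048·x^3 - 2560·x^4 + 1536·x^5 + 7168·x^6 + 4096·x^7)·Dx + (180 + 600·x + 1296·x^2 + 480·x^3 + 960·x^4 + 1152·x^5 + 768·x^6)·Dx^2 + (-23 - 65·x + 150·x^2 + 128·x^3 - 160·x^4 + 96·x^5 + 448·x^6 + 256·x^7)·Dx^3  (order 3).
h: a_k = -4, 24, 124, 176, 1004/3, 1032, …
ICs: h(0) = -4, h′(0) = 24, h′′(0) = 248.

f: a_k = 4, 4, 12, 20, 44, 84, …
g: a_k = 0, -8, 0, 64/3, 0, -256/15, …
h₀=f+g: left-lcm gives L₀, ord ≤ 3.
Derive L from L₀ (diff closure).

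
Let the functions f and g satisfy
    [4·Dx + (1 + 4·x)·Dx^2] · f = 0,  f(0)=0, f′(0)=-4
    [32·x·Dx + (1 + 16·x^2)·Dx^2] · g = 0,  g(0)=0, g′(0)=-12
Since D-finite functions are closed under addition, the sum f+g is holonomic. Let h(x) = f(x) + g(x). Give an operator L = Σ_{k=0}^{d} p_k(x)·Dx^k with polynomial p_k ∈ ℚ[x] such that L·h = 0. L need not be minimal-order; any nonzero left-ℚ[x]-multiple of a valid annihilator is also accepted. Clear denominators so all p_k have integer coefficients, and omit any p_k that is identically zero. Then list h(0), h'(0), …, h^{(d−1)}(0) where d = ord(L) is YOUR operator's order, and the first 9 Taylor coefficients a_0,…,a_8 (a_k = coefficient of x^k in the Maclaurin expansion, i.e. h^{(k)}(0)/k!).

f: a_k = 0, -4, 8, -64/3, 64, -1024/5, 2048/3, -16384/7, 8192, …
g: a_k = 0, -12, 0, 64, 0, -3072/5, 0, 49152/7, 0, …
Weyl lclm of L_f,L_g ⇒ L₀ (ord ≤ 4).
L = (-32 - 384·x + 1536·x^2 + 2048·x^3)·Dx + (-16 - 64·x + 3072·x^3 + 4096·x^4)·Dx^2 + (-1 + 4·x + 32·x^2 + 128·x^3 + 768·x^4 + 1024·x^5)·Dx^3  (order 3).
h: a_k = 0, -16, 8, 128/3, 64, -4096/5, 2048/3, 32768/7, 8192, …
ICs: h(0) = 0, h′(0) = -16, h′′(0) = 16.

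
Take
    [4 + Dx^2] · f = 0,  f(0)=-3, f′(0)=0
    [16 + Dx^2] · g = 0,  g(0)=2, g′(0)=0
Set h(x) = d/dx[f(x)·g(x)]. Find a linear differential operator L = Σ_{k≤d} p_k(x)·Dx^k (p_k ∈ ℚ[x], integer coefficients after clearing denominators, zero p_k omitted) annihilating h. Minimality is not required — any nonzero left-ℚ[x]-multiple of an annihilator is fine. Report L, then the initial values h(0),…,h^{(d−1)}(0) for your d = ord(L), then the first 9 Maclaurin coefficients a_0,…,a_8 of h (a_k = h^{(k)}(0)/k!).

L = 144 + 40·Dx^2 + Dx^4  (order 4).
h: a_k = 0, 120, 0, -656, 0, 1168, 0, -104992/105, 0, …
ICs: h(0) = 0, h′(0) = 120, h′′(0) = 0, h′′′(0) = -3936.

f: a_k = -3, 0, 6, 0, -2, 0, 4/15, 0, -2/105, …
g: a_k = 2, 0, -16, 0, 64/3, 0, -512/45, 0, 1024/315, …
Sym-product of L_f,L_g gives L₀ (≤ ord 4).
h₀' ⇒ L via d/dx closure of L₀.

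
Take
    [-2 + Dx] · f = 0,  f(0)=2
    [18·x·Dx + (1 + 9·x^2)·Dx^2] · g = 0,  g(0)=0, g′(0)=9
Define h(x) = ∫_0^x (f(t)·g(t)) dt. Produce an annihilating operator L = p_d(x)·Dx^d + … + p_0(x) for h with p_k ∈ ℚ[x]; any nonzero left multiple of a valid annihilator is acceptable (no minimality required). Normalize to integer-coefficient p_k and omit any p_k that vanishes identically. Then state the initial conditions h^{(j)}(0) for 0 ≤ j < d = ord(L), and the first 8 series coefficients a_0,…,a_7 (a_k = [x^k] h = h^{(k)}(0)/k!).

f: a_k = 2, 4, 4, 8/3, 4/3, 8/15, 8/45, 16/315, …
g: a_k = 0, 9, 0, -27, 0, 729/5, 0, -6561/7, …
Product ⇒ symmetric product L₀, ord ≤ 2.
∫: right-multiply L₀ by Dx.
L = (4 - 36·x + 36·x^2)·Dx + (-4 + 18·x - 36·x^2)·Dx^2 + (1 + 9·x^2)·Dx^3  (order 3).
h: a_k = 0, 0, 9, 12, -9/2, -84/5, 163/5, 516/7, …
ICs: h(0) = 0, h′(0) = 0, h′′(0) = 18.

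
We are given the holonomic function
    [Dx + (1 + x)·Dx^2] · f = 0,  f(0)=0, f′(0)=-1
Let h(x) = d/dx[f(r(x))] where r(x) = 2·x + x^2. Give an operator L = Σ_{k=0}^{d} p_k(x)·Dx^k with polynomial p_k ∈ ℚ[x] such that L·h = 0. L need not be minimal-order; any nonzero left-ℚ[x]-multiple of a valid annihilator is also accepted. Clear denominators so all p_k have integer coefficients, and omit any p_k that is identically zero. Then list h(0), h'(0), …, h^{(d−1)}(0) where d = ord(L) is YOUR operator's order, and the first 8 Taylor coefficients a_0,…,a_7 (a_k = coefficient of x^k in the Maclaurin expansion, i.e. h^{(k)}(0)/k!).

L = 1 + (1 + x)·Dx  (order 1).
h: a_k = -2, 2, -2, 2, -2, 2, -2, 2, …
ICs: h(0) = -2.

f: a_k = 0, -1, 1/2, -1/3, 1/4, -1/5, 1/6, -1/7, …
h₀=f(r): pull back L_f along r ⇒ L₀.
h=h₀': d/dx-closure on L₀ ⇒ L.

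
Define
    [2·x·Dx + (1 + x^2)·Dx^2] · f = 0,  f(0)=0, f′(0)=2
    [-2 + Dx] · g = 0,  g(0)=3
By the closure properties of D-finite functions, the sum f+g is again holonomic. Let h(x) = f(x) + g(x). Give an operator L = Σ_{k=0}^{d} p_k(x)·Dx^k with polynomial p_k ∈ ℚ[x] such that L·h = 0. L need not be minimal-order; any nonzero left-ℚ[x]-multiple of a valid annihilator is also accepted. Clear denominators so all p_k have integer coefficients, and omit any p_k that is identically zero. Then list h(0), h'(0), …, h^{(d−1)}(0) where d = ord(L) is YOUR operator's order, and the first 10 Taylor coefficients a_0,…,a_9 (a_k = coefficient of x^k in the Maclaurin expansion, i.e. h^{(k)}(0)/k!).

L = (2 - 4·x - 6·x^2 - 4·x^3)·Dx + (-3 - x^2 - 2·x^4)·Dx^2 + (1 + x + 2·x^2 + x^3 + x^4)·Dx^3  (order 3).
h: a_k = 3, 8, 6, 10/3, 2, 6/5, 4/15, -22/105, 2/105, 214/945, …
ICs: h(0) = 3, h′(0) = 8, h′′(0) = 12.

f: a_k = 0, 2, 0, -2/3, 0, 2/5, 0, -2/7, 0, 2/9, …
g: a_k = 3, 6, 6, 4, 2, 4/5, 4/15, 8/105, 2/105, 4/945, …
L₀ := lclm(L_f,L_g); ord L₀ ≤ 2+1.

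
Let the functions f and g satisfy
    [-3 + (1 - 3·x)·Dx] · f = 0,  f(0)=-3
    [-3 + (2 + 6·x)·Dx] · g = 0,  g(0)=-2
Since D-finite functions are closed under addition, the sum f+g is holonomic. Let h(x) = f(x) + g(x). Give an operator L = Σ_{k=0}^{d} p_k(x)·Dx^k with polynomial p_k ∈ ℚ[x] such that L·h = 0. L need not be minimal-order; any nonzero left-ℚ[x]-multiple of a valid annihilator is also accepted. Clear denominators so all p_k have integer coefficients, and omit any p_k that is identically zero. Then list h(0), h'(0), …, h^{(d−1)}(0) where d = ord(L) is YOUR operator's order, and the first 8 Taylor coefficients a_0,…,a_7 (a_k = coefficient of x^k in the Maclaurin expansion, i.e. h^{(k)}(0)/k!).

f: a_k = -3, -9, -27, -81, -243, -729, -2187, -6561, …
g: a_k = -2, -3, 9/4, -27/8, 405/64, -1701/128, 15309/512, -72171/1024, …
L₀ := lclm(L_f,L_g); ord L₀ ≤ 1+1.
L = (-45 - 81·x) + (27 + 126·x + 243·x^2)·Dx + (-2 - 18·x + 18·x^2 + 162·x^3)·Dx^2  (order 2).
h: a_k = -5, -12, -99/4, -675/8, -15147/64, -95013/128, -1104435/512, -6790635/1024, …
ICs: h(0) = -5, h′(0) = -12.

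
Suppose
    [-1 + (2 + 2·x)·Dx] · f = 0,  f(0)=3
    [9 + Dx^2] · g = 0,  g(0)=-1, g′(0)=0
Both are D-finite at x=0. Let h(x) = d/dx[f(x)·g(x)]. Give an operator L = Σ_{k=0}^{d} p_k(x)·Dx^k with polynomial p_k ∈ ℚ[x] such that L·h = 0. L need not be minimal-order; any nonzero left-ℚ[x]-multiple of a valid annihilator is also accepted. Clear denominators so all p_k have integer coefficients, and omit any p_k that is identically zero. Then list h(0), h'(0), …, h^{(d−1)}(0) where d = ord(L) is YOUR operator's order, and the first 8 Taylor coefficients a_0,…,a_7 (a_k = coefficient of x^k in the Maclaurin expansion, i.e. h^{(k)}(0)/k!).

f: a_k = 3, 3/2, -3/8, 3/16, -15/128, 21/256, -63/1024, 99/2048, …
g: a_k = -1, 0, 9/2, 0, -27/8, 0, 81/80, 0, …
Sym-product of L_f,L_g gives L₀ (≤ ord 2).
Derive L from L₀ (diff closure).
L = (551 + 1968·x + 2712·x^2 + 1728·x^3 + 432·x^4) + (-44 - 140·x - 144·x^2 - 48·x^3)·Dx + (52 + 200·x + 292·x^2 + 192·x^3 + 48·x^4)·Dx^2  (order 2).
h: a_k = -3/2, 111/4, 315/16, -1497/32, -5505/256, 58941/2560, 86499/10240, -814203/143360, …
ICs: h(0) = -3/2, h′(0) = 111/4.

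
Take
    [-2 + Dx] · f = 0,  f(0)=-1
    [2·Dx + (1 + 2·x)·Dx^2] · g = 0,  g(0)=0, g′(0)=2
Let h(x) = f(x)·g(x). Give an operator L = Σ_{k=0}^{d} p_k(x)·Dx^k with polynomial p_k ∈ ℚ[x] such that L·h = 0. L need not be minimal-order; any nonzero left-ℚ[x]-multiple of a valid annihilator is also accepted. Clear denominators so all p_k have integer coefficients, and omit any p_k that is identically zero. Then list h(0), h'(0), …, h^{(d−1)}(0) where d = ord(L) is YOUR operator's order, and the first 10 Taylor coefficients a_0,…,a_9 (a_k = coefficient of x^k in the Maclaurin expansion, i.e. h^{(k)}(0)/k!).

L = 8·x + (-2 - 8·x)·Dx + (1 + 2·x)·Dx^2  (order 2).
h: a_k = 0, -2, -2, -8/3, 0, -12/5, 28/9, -368/63, 464/45, -2516/135, …
ICs: h(0) = 0, h′(0) = -2.

f: a_k = -1, -2, -2, -4/3, -2/3, -4/15, -4/45, -8/315, -2/315, -4/2835, …
g: a_k = 0, 2, -2, 8/3, -4, 32/5, -32/3, 128/7, -32, 512/9, …
h₀=f·g: eliminate ⇒ L₀, order ≤ 1·2.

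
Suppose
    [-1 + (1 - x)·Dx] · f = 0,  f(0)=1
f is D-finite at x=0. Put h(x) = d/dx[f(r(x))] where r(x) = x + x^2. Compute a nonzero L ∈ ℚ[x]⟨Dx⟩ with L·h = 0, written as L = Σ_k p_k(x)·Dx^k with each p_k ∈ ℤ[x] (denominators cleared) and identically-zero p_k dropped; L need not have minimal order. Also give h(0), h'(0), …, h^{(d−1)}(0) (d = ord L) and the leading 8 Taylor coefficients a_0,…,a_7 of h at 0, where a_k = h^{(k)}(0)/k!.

f: a_k = 1, 1, 1, 1, 1, 1, 1, 1, …
Change of var in L_f (x↦r) gives L₀.
Derive L from L₀ (diff closure).
L = (4 + 6·x + 6·x^2) + (-1 - x + 3·x^2 + 2·x^3)·Dx  (order 1).
h: a_k = 1, 4, 9, 20, 40, 78, 147, 272, …
ICs: h(0) = 1.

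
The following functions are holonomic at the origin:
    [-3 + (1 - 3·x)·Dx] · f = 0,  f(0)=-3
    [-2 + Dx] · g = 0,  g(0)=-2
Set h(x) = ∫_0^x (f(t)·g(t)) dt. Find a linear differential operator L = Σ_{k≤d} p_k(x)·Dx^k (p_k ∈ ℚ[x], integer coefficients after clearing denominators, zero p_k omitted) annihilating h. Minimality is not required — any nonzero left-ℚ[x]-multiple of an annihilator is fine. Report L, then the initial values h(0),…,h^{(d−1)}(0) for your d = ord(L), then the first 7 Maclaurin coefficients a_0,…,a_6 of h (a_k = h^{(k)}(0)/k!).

L = (5 - 6·x)·Dx + (-1 + 3·x)·Dx^2  (order 2).
h: a_k = 0, 6, 15, 34, 157/2, 946/5, 7099/15, …
ICs: h(0) = 0, h′(0) = 6.

f: a_k = -3, -9, -27, -81, -243, -729, -2187, …
g: a_k = -2, -4, -4, -8/3, -4/3, -8/15, -8/45, …
f·g: L₀ = L_f ⊗_s L_g, ord ≤ 1·1.
h=∫₀ˣh₀: take L = L₀·Dx.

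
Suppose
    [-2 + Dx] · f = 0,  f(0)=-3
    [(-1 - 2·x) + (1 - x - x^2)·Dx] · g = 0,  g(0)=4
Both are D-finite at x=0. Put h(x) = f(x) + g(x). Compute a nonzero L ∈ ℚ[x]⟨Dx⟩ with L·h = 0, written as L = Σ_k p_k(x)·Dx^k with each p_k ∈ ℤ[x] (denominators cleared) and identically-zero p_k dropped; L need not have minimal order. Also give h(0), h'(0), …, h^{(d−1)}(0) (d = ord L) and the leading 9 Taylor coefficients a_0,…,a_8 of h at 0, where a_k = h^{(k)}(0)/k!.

f: a_k = -3, -6, -6, -4, -2, -4/5, -4/15, -8/105, -2/105, …
g: a_k = 4, 4, 8, 12, 20, 32, 52, 84, 136, …
f+g: L₀ = lclm(L_f,L_g), ord ≤ 1+1.
L = (4 + 8·x + 24·x^2 + 8·x^3) + (-14·x - 10·x^2 + 8·x^3 + 4·x^4)·Dx + (-1 + 5·x - x^2 - 6·x^3 - 2·x^4)·Dx^2  (order 2).
h: a_k = 1, -2, 2, 8, 18, 156/5, 776/15, 8812/105, 14278/105, …
ICs: h(0) = 1, h′(0) = -2.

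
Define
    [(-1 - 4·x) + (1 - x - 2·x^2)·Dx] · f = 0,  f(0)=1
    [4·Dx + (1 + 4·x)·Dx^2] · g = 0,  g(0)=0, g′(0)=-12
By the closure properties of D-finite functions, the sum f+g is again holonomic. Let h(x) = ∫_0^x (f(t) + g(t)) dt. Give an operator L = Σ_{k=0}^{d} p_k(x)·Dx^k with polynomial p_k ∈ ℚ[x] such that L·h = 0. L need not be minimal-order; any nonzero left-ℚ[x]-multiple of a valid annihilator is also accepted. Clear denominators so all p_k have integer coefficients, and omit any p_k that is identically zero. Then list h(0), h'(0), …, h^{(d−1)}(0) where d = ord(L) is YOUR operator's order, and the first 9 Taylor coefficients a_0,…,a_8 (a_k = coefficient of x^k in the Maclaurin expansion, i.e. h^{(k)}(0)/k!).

L = (156 + 624·x + 1440·x^2 + 768·x^3 + 768·x^4)·Dx^2 + (-1 + 160·x + 1064·x^2 + 1952·x^3 + 1600·x^4 + 1280·x^5)·Dx^3 + (-5 - 39·x - 66·x^2 + 80·x^3 + 240·x^4 + 384·x^5 + 256·x^6)·Dx^4  (order 4).
h: a_k = 0, 1, -11/2, 9, -59/4, 203/5, -989/10, 2091/7, -48557/56, …
ICs: h(0) = 0, h′(0) = 1, h′′(0) = -11, h′′′(0) = 54.

f: a_k = 1, 1, 3, 5, 11, 21, 43, 85, 171, …
g: a_k = 0, -12, 24, -64, 192, -3072/5, 2048, -49152/7, 24576, …
f+g: L₀ = lclm(L_f,L_g), ord ≤ 1+2.
h=∫₀ˣh₀: take L = L₀·Dx.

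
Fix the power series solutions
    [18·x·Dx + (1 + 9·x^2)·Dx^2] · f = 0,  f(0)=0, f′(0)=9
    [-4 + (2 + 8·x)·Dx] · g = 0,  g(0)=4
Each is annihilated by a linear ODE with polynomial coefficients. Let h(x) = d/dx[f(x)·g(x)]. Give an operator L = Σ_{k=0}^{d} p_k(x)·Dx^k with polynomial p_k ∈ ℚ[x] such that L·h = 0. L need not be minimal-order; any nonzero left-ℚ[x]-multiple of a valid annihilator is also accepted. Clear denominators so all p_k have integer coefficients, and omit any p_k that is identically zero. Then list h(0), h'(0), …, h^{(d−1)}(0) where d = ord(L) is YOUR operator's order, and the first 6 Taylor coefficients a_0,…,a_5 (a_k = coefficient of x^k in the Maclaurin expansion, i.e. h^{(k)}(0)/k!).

L = (2 + 120·x + 150·x^2 - 648·x^3 - 324·x^4) + (7 + 70·x + 279·x^2 - 42·x^3 - 2268·x^4 - 1296·x^5)·Dx + (1 + 5·x - 2·x^2 - 27·x^3 - 147·x^4 - 648·x^5 - 432·x^6)·Dx^2  (order 2).
h: a_k = 36, 144, -540, -288, 2196, 52272/5, …
ICs: h(0) = 36, h′(0) = 144.

f: a_k = 0, 9, 0, -27, 0, 729/5, …
g: a_k = 4, 8, -8, 16, -40, 112, …
f·g: L₀ = L_f ⊗_s L_g, ord ≤ 2·1.
h=h₀': d/dx-closure on L₀ ⇒ L.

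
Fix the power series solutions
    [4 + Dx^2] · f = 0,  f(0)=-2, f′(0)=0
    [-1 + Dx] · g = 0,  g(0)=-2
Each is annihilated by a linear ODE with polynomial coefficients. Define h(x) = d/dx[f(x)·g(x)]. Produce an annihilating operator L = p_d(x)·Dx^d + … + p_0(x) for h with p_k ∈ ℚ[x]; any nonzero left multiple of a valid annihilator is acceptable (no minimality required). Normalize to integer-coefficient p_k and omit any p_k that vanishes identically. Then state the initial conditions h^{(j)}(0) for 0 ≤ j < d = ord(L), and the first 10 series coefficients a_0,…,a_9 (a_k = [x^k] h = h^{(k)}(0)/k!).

f: a_k = -2, 0, 4, 0, -4/3, 0, 8/45, 0, -4/315, 0, …
g: a_k = -2, -2, -1, -1/3, -1/12, -1/60, -1/360, -1/2520, -1/20160, -1/181440, …
L₀ := L_f ⊗_s L_g (sym. prod.), ord ≤ 2.
Differentiate: ansatz ord ≤ ord L₀ ⇒ L.
L = 5 - 2·Dx + Dx^2  (order 2).
h: a_k = 4, -12, -22, -14/3, 41/6, 39/10, 29/180, -527/1260, -1199/10080, 79/30240, …
ICs: h(0) = 4, h′(0) = -12.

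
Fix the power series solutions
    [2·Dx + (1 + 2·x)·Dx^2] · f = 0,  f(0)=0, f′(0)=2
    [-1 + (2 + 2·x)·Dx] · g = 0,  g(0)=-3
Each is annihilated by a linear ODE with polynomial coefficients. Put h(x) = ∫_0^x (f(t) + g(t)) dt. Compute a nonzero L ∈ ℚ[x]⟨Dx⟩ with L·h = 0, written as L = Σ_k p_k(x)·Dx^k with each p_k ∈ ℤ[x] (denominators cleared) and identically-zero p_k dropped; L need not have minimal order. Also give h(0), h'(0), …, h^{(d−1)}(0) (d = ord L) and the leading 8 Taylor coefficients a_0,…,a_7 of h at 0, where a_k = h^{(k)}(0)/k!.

L = (10 + 4·x)·Dx^2 + (29 + 52·x + 20·x^2)·Dx^3 + (6 + 22·x + 24·x^2 + 8·x^3)·Dx^4  (order 4).
h: a_k = 0, -3, 1/4, -13/24, 119/192, -497/640, 8087/7680, -32579/21504, …
ICs: h(0) = 0, h′(0) = -3, h′′(0) = 1/2, h′′′(0) = -13/4.

f: a_k = 0, 2, -2, 8/3, -4, 32/5, -32/3, 128/7, …
g: a_k = -3, -3/2, 3/8, -3/16, 15/128, -21/256, 63/1024, -99/2048, …
L₀ := lclm(L_f,L_g); ord L₀ ≤ 2+1.
h=∫h₀ ⇒ L = L₀·Dx.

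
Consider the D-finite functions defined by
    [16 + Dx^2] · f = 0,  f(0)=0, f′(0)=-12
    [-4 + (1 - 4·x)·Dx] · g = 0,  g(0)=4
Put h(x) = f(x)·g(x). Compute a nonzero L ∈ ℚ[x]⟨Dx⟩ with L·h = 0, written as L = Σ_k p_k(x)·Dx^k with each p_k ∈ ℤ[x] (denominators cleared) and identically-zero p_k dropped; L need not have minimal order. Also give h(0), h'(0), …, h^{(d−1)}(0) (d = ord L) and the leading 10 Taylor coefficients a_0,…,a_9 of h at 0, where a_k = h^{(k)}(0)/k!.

L = (-16 + 64·x) + 8·Dx + (-1 + 4·x)·Dx^2  (order 2).
h: a_k = 0, -48, -192, -640, -2560, -51712/5, -206848/5, -17371136/105, -69484544/105, -2501451776/945, …
ICs: h(0) = 0, h′(0) = -48.

f: a_k = 0, -12, 0, 32, 0, -128/5, 0, 1024/105, 0, -2048/945, …
g: a_k = 4, 16, 64, 256, 1024, 4096, 16384, 65536, 262144, 1048576, …
Product ⇒ symmetric product L₀, ord ≤ 2.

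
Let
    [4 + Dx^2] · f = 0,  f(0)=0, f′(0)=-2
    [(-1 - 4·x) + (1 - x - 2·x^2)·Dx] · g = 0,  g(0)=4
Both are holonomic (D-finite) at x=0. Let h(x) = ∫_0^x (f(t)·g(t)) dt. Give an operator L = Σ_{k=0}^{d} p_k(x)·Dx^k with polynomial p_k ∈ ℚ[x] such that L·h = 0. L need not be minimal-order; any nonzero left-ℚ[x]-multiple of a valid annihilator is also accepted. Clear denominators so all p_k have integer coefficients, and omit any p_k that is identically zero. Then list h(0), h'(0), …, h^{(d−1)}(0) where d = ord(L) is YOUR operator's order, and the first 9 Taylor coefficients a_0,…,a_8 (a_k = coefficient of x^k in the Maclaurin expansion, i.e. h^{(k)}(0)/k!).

f: a_k = 0, -2, 0, 4/3, 0, -4/15, 0, 8/315, 0, …
g: a_k = 4, 4, 12, 20, 44, 84, 172, 340, 684, …
h₀=f·g: eliminate ⇒ L₀, order ≤ 2·1.
h=∫h₀ ⇒ L = L₀·Dx.
L = (4·x + 8·x^2)·Dx + (2 + 8·x)·Dx^2 + (-1 + x + 2·x^2)·Dx^3  (order 3).
h: a_k = 0, 0, -4, -8/3, -14/3, -104/15, -548/45, -712/35, -11357/315, …
ICs: h(0) = 0, h′(0) = 0, h′′(0) = -8.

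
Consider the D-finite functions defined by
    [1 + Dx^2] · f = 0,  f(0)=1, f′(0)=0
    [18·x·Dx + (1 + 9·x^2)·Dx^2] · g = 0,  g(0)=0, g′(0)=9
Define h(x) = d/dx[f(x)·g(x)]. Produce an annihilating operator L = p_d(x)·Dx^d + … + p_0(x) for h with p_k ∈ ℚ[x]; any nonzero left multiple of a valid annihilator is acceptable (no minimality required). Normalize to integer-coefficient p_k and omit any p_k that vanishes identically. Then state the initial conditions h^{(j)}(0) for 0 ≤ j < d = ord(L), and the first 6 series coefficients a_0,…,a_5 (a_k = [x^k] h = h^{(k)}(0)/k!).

L = (38998 + 738774·x^2 + 15162957·x^4 + 3032640·x^6 - 78732·x^8 - 1771470·x^10 + 531441·x^12) + (20772·x + 1033884·x^3 + 7902360·x^5 + 2624400·x^7 + 1180980·x^9 + 2125764·x^11)·Dx + (39368 + 755028·x^2 + 15369750·x^4 + 3887028·x^6 + 314928·x^8 - 1417176·x^10 + 1062882·x^12)·Dx^2 + (20772·x + 1033884·x^3 + 7902360·x^5 + 2624400·x^7 + 1180980·x^9 + 2125764·x^11)·Dx^3 + (370 + 16254·x^2 + 206793·x^4 + 854388·x^6 + 393660·x^8 + 354294·x^10 + 531441·x^12)·Dx^4  (order 4).
h: a_k = 9, 0, -189/2, 0, 6387/8, 0, …
ICs: h(0) = 9, h′(0) = 0, h′′(0) = -189, h′′′(0) = 0.

f: a_k = 1, 0, -1/2, 0, 1/24, 0, …
g: a_k = 0, 9, 0, -27, 0, 729/5, …
Product ⇒ symmetric product L₀, ord ≤ 4.
Derive L from L₀ (diff closure).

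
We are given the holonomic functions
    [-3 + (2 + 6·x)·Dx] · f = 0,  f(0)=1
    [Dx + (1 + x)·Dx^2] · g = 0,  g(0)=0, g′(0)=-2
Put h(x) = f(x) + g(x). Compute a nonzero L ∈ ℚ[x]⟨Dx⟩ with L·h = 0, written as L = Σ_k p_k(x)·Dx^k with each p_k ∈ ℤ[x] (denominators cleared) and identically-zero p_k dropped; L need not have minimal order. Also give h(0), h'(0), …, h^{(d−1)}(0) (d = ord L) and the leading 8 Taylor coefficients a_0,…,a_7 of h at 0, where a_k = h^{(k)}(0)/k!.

L = (-15 + 9·x)·Dx + (-19 - 6·x + 45·x^2)·Dx^2 + (-2 - 2·x + 18·x^2 + 18·x^3)·Dx^3  (order 3).
h: a_k = 1, -1/2, -1/8, 49/48, -341/128, 7993/1280, -44903/3072, 501101/14336, …
ICs: h(0) = 1, h′(0) = -1/2, h′′(0) = -1/4.

f: a_k = 1, 3/2, -9/8, 27/16, -405/128, 1701/256, -15309/1024, 72171/2048, …
g: a_k = 0, -2, 1, -2/3, 1/2, -2/5, 1/3, -2/7, …
h₀=f+g: left-lcm gives L₀, ord ≤ 3.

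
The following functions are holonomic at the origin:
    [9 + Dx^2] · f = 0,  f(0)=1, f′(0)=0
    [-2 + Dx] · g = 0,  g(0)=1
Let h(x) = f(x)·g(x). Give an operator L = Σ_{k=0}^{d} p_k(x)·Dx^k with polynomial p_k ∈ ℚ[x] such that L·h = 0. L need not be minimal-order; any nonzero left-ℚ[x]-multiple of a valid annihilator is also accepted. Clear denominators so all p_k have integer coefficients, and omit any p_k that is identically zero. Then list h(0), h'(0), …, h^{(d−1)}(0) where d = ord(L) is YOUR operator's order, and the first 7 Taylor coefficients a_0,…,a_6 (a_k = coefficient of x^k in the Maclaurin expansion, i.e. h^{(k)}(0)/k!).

L = 13 - 4·Dx + Dx^2  (order 2).
h: a_k = 1, 2, -5/2, -23/3, -119/24, 61/60, 407/144, …
ICs: h(0) = 1, h′(0) = 2.

f: a_k = 1, 0, -9/2, 0, 27/8, 0, -81/80, …
g: a_k = 1, 2, 2, 4/3, 2/3, 4/15, 4/45, …
Product ⇒ symmetric product L₀, ord ≤ 2.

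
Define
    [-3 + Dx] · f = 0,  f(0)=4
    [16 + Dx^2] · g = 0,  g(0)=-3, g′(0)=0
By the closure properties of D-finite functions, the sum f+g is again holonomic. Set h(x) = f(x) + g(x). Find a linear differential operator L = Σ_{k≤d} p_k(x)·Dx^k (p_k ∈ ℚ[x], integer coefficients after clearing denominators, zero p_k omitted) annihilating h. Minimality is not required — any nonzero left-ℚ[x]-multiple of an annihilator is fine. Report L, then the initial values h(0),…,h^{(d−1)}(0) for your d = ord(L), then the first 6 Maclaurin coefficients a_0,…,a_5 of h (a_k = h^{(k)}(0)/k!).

f: a_k = 4, 12, 18, 18, 27/2, 81/10, …
g: a_k = -3, 0, 24, 0, -32, 0, …
L₀ := lclm(L_f,L_g); ord L₀ ≤ 1+2.
L = -48 + 16·Dx - 3·Dx^2 + Dx^3  (order 3).
h: a_k = 1, 12, 42, 18, -37/2, 81/10, …
ICs: h(0) = 1, h′(0) = 12, h′′(0) = 84.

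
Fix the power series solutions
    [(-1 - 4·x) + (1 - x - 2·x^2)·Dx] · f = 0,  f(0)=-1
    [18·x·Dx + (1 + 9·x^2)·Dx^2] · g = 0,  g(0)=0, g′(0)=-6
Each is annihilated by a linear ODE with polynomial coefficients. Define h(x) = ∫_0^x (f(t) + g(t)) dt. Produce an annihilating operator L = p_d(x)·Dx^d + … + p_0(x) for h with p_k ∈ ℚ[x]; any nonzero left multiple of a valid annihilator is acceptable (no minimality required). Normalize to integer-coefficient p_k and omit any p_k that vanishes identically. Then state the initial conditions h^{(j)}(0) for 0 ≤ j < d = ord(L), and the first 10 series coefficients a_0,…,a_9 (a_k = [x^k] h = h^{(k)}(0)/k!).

f: a_k = -1, -1, -3, -5, -11, -21, -43, -85, -171, -341, …
g: a_k = 0, -6, 0, 18, 0, -486/5, 0, 4374/7, 0, -4374, …
L₀ := lclm(L_f,L_g); ord L₀ ≤ 1+2.
h=∫₀ˣh₀: take L = L₀·Dx.
L = (-18 + 72·x + 918·x^2 + 1872·x^3 + 4608·x^4 + 1296·x^6)·Dx^2 + (8 + 30·x + 278·x^3 + 1788·x^4 + 3216·x^5 + 324·x^6 + 1296·x^7)·Dx^3 + (-1 - 4·x - 24·x^2 - 4·x^3 - 103·x^4 + 300·x^5 + 312·x^6 + 108·x^7 + 216·x^8)·Dx^4  (order 4).
h: a_k = 0, -1, -7/2, -1, 13/4, -11/5, -197/10, -43/7, 3779/56, -19, …
ICs: h(0) = 0, h′(0) = -1, h′′(0) = -7, h′′′(0) = -6.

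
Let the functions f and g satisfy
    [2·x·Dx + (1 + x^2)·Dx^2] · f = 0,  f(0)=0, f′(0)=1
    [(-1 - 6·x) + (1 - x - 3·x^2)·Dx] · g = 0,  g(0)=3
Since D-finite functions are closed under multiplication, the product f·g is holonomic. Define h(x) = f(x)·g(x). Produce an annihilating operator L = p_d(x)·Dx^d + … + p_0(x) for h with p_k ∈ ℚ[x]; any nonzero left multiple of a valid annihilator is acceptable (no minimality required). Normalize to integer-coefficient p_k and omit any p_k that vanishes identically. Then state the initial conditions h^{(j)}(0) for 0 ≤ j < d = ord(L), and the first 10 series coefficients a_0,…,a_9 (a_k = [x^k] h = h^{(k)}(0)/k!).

f: a_k = 0, 1, 0, -1/3, 0, 1/5, 0, -1/7, 0, 1/9, …
g: a_k = 3, 3, 12, 21, 57, 120, 291, 651, 1524, 3477, …
Product ⇒ symmetric product L₀, ord ≤ 2.
L = (6 + 2·x + 18·x^2) + (2 + 10·x + 4·x^2 + 18·x^3)·Dx + (-1 + x + 2·x^2 + x^3 + 3·x^4)·Dx^2  (order 2).
h: a_k = 0, 3, 3, 11, 20, 268/5, 568/5, 9589/35, 21517/35, 150887/105, …
ICs: h(0) = 0, h′(0) = 3.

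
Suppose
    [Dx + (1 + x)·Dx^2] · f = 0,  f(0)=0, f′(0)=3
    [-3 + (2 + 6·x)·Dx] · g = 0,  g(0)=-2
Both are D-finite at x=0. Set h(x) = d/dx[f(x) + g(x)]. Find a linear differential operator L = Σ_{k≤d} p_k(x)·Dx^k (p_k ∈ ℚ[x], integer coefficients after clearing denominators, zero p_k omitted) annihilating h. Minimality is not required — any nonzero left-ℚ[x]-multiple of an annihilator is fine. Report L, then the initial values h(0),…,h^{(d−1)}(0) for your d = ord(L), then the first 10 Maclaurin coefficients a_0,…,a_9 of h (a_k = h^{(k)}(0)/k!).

f: a_k = 0, 3, -3/2, 1, -3/4, 3/5, -1/2, 3/7, -3/8, 1/3, …
g: a_k = -2, -3, 9/4, -27/8, 405/64, -1701/128, 15309/512, -72171/1024, 2814669/16384, -14073345/32768, …
f+g: L₀ = lclm(L_f,L_g), ord ≤ 2+1.
Differentiate: ansatz ord ≤ ord L₀ ⇒ L.
L = (-15 + 9·x) + (-19 - 6·x + 45·x^2)·Dx + (-2 - 2·x + 18·x^2 + 18·x^3)·Dx^2  (order 2).
h: a_k = 0, 3/2, -57/8, 357/16, -8121/128, 45159/256, -502125/1024, 2808525/2048, -126561801/32768, 717543987/65536, …
ICs: h(0) = 0, h′(0) = 3/2.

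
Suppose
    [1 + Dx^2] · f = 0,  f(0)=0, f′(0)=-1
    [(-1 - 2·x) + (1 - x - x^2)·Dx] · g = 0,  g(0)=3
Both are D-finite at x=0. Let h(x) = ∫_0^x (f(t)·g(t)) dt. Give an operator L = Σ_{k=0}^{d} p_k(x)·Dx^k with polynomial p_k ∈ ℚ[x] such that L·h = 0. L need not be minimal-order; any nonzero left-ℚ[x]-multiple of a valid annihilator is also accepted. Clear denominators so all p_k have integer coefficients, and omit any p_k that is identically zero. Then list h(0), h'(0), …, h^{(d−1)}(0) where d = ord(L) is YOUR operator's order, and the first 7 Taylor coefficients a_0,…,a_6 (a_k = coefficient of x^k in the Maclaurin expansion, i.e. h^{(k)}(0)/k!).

L = (1 + x + x^2)·Dx + (2 + 4·x)·Dx^2 + (-1 + x + x^2)·Dx^3  (order 3).
h: a_k = 0, 0, -3/2, -1, -11/8, -17/10, -187/80, …
ICs: h(0) = 0, h′(0) = 0, h′′(0) = -3.

f: a_k = 0, -1, 0, 1/6, 0, -1/120, 0, …
g: a_k = 3, 3, 6, 9, 15, 24, 39, …
h₀=f·g: eliminate ⇒ L₀, order ≤ 2·1.
h=∫₀ˣh₀: take L = L₀·Dx.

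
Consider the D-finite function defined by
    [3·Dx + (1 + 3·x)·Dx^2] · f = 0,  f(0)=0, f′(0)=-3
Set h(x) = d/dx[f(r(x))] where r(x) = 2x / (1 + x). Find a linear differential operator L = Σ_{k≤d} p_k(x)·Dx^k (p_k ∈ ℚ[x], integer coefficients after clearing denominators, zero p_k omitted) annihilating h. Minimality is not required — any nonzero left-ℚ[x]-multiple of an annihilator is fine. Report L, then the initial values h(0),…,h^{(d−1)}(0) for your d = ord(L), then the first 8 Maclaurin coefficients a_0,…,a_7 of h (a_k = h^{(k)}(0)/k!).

f: a_k = 0, -3, 9/2, -9, 81/4, -243/5, 243/2, -2187/7, …
Change of var in L_f (x↦r) gives L₀.
Differentiate: ansatz ord ≤ ord L₀ ⇒ L.
L = (8 + 14·x) + (1 + 8·x + 7·x^2)·Dx  (order 1).
h: a_k = -6, 48, -342, 2400, -16806, 117648, -823542, 5764800, …
ICs: h(0) = -6.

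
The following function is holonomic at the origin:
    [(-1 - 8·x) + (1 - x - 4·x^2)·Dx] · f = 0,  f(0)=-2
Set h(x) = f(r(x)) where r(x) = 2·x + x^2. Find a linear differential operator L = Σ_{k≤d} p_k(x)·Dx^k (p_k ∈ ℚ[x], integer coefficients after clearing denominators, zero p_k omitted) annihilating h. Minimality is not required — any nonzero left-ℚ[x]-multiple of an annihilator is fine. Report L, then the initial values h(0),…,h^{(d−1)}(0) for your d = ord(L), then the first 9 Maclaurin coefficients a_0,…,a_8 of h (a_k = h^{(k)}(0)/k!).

L = (2 + 34·x + 48·x^2 + 16·x^3) + (-1 + 2·x + 17·x^2 + 16·x^3 + 4·x^4)·Dx  (order 1).
h: a_k = -2, -4, -42, -184, -1154, -6124, -34978, -193264, -1083754, …
ICs: h(0) = -2.

f: a_k = -2, -2, -10, -18, -58, -130, -362, -882, -2330, …
f∘r: x↦r, Dx↦Dx/r' in L_f ⇒ L₀.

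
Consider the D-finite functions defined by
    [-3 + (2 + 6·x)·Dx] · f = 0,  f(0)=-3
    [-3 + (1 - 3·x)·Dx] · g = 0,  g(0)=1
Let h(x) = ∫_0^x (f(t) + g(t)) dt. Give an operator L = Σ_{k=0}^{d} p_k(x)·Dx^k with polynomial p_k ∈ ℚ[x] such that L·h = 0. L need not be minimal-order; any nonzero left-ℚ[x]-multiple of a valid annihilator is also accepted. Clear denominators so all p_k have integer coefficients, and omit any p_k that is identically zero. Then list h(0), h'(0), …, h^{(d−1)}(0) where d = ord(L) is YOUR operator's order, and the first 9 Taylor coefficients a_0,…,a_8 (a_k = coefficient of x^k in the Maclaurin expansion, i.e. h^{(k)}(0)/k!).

f: a_k = -3, -9/2, 27/8, -81/16, 1215/128, -5103/256, 45927/1024, -216513/2048, 8444007/32768, …
g: a_k = 1, 3, 9, 27, 81, 243, 729, 2187, 6561, …
Weyl lclm of L_f,L_g ⇒ L₀ (ord ≤ 2).
h=∫h₀ ⇒ L = L₀·Dx.
L = (45 + 81·x)·Dx + (-27 - 126·x - 243·x^2)·Dx^2 + (2 + 18·x - 18·x^2 - 162·x^3)·Dx^3  (order 3).
h: a_k = 0, -2, -3/4, 33/8, 351/64, 11583/640, 19035/512, 792423/7168, 4262463/16384, …
ICs: h(0) = 0, h′(0) = -2, h′′(0) = -3/2.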